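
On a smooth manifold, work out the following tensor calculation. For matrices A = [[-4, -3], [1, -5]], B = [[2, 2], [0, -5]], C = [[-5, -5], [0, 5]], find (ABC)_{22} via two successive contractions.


(ABC)_{22} = sum_m (AB)_{2m} C_{m2}. First compute row 2 of AB.
(AB)_{21} = 1*2 + -5*0 = 2
(AB)_{22} = 1*2 + -5*-5 = 27
Now contract with column 2 of C:
(AB)_{21} * C_{12} = 2 * -5 = -10
(AB)_{22} * C_{22} = 27 * 5 = 135
(ABC)_{22} = -10 + 135 = 125

125


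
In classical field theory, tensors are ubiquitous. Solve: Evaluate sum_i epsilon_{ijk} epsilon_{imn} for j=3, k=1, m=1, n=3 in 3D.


Using the identity: epsilon_{ijk} epsilon_{imn} = delta_{jm} delta_{kn} - delta_{jn} delta_{km}.
delta_{31} = 0
delta_{13} = 0
delta_{33} = 1
delta_{11} = 1
Result = 0 * 0 - 1 * 1 = 0 - 1 = -1

-1


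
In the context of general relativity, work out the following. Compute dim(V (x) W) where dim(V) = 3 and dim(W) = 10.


The dimension of a tensor product is the product of dimensions.
dim(V) = 3, dim(W) = 10
dim(V (x) W) = 3 * 10 = 30

30


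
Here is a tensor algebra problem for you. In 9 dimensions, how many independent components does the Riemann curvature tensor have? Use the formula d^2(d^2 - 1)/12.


The Riemann tensor in d dimensions has d^2(d^2 - 1)/12 independent components.
d = 9, so d^2 = 81
d^2 - 1 = 80
d^2(d^2 - 1) = 81 * 80 = 6480
Divide by 12: 6480 / 12 = 540

540


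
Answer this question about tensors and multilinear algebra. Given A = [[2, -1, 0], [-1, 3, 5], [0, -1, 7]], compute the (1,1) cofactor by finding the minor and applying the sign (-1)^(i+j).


To find cofactor C_{11}, delete row 1 and column 1.
The resulting 2x2 submatrix is: [[3, 5], [-1, 7]]
Minor M_{11} = 3*7 - 5*-1
  = 21 - -5 = 26
Sign = (-1)^(1+1) = (-1)^2 = 1
Cofactor C_{11} = 1 * 26 = 26

26


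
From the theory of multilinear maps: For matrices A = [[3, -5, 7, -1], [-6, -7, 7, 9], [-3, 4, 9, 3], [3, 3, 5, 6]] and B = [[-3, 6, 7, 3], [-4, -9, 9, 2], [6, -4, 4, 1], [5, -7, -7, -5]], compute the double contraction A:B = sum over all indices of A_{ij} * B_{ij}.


A:B = sum over all i,j of A_{ij} * B_{ij}.
Row 1: 3*-3=-9, -5*6=-30, 7*7=49, -1*3=-3 => row sum = 7
Row 2: -6*-4=24, -7*-9=63, 7*9=63, 9*2=18 => row sum = 168
Row 3: -3*6=-18, 4*-4=-16, 9*4=36, 3*1=3 => row sum = 5
Row 4: 3*5=15, 3*-7=-21, 5*-7=-35, 6*-5=-30 => row sum = -71
Total = 7 + 168 + 5 + -71 = 109

109


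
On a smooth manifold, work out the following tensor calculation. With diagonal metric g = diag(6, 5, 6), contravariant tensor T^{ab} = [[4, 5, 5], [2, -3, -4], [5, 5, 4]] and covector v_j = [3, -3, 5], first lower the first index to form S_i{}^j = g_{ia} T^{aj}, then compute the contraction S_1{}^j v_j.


Step 1: lower the first index. For a diagonal metric, g_{ia} T^{aj} = g_{ii} T^{ij} (no sum on i).
g_{11} = 6
S_1{}^1 = 6 * T^{11} = 6 * 4 = 24
S_1{}^2 = 6 * T^{12} = 6 * 5 = 30
S_1{}^3 = 6 * T^{13} = 6 * 5 = 30
Step 2: contract S_1{}^j with v_j.
S_1{}^1 * v_1 = 24 * 3 = 72
S_1{}^2 * v_2 = 30 * -3 = -90
S_1{}^3 * v_3 = 30 * 5 = 150
Result = 72 + -90 + 150 = 132

132


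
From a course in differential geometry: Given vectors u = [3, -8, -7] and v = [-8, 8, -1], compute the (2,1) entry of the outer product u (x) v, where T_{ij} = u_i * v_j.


The outer product entry T_{ij} = u_i * v_j.
We need i=2, j=1.
u_2 = -8, v_1 = -8
T_{2,1} = -8 * -8 = 64

64


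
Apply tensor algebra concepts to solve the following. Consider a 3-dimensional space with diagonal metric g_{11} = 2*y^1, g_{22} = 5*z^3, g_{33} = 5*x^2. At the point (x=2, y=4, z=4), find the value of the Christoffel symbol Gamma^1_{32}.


For a diagonal metric, Gamma^k_{ij} = (1/2) g^{kk} (dg_{ik}/dx_j + dg_{jk}/dx_i - dg_{ij}/dx_k).
The metric is diagonal, so g_{ab} = 0 for a != b.
At the given point: g_{11} = 8, g_{22} = 320, g_{33} = 20
g^{11} = 1/8
dg_{31}/dx_2 = 0 (off-diagonal)
dg_{21}/dx_3 = 0 (off-diagonal)
dg_{32}/dx_1 = 0 (off-diagonal)
Numerator = 0 + 0 - 0 = 0
Gamma^1_{32} = 0 / (2 * 8) = 0

0


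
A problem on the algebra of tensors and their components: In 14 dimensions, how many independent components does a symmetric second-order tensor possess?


A symmetric rank-2 tensor in d dimensions has d(d+1)/2 independent components.
d = 14
d(d+1)/2 = 14 * 15 / 2 = 210 / 2 = 105

105


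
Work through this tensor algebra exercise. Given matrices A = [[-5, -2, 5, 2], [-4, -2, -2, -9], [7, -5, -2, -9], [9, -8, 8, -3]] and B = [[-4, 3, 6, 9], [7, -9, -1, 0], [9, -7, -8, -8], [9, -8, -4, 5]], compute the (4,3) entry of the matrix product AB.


(AB)_{ij} = sum_k A_{ik} B_{kj}.
For i=4, j=3:
A_{41} * B_{13} = 9 * 6 = 54
A_{42} * B_{23} = -8 * -1 = 8
A_{43} * B_{33} = 8 * -8 = -64
A_{44} * B_{43} = -3 * -4 = 12
Sum = 54 + 8 + -64 + 12 = 10

10


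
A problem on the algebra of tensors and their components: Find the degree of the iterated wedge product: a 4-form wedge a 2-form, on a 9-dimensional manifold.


The degree of a wedge product is the sum of the degrees of the individual forms.
Degrees: 4, 2
Total degree = 4 + 2 = 6

6


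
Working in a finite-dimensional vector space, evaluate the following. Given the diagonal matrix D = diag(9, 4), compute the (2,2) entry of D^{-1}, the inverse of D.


For a diagonal matrix, the inverse has entries (D^{-1})_{ii} = 1/d_{ii}.
The diagonal entries are: d_{11} = 9, d_{22} = 4
We need (D^{-1})_{22} = 1/d_{22} = 1/4 = 1/4

1/4


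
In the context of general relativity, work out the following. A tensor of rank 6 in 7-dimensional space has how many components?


The number of components of a rank-r tensor in d dimensions is d^r.
Here d = 7 and r = 6.
7^6 = 117649

117649


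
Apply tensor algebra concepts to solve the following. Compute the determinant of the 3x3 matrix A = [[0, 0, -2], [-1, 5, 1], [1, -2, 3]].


Expanding along the first row, det(A) = a11*M_11 - a12*M_12 + a13*M_13, where M_1j is the (1,j) minor.
Minor M_11 = 5*3 - 1*-2 = 17
Minor M_12 = -1*3 - 1*1 = -4
Minor M_13 = -1*-2 - 5*1 = -3
det = 0*(17) - 0*(-4) + -2*(-3)
    = 0 - 0 + 6
    = 6

6


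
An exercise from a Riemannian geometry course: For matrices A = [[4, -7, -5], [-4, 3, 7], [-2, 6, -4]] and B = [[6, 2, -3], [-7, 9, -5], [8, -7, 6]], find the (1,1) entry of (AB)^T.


(AB)^T_{ij} = (AB)_{ji} = sum_k A_{jk} B_{ki}.
For i=1, j=1 we need (AB)_{11}:
A_{11} * B_{11} = 4 * 6 = 24
A_{12} * B_{21} = -7 * -7 = 49
A_{13} * B_{31} = -5 * 8 = -40
Sum = 24 + 49 + -40 = 33

33


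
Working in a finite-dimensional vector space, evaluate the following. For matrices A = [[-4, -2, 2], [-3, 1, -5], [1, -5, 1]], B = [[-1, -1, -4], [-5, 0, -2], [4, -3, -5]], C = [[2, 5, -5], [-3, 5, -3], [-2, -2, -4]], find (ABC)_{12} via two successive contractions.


(ABC)_{12} = sum_m (AB)_{1m} C_{m2}. First compute row 1 of AB.
(AB)_{11} = -4*-1 + -2*-5 + 2*4 = 22
(AB)_{12} = -4*-1 + -2*0 + 2*-3 = -2
(AB)_{13} = -4*-4 + -2*-2 + 2*-5 = 10
Now contract with column 2 of C:
(AB)_{11} * C_{12} = 22 * 5 = 110
(AB)_{12} * C_{22} = -2 * 5 = -10
(AB)_{13} * C_{32} = 10 * -2 = -20
(ABC)_{12} = 110 + -10 + -20 = 80

80


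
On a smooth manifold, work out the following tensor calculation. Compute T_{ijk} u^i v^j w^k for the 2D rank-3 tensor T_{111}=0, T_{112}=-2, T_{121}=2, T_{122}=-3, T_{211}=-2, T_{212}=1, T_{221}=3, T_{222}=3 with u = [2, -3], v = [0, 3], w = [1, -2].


S = sum over i,j,k of T_{ijk} u_i v_j w_k. Expanding all 8 terms:
T_{111}*u_1*v_1*w_1 = 0*2*0*1 = 0  (running total: 0)
T_{112}*u_1*v_1*w_2 = -2*2*0*-2 = 0  (running total: 0)
T_{121}*u_1*v_2*w_1 = 2*2*3*1 = 12  (running total: 12)
T_{122}*u_1*v_2*w_2 = -3*2*3*-2 = 36  (running total: 48)
T_{211}*u_2*v_1*w_1 = -2*-3*0*1 = 0  (running total: 48)
T_{212}*u_2*v_1*w_2 = 1*-3*0*-2 = 0  (running total: 48)
T_{221}*u_2*v_2*w_1 = 3*-3*3*1 = -27  (running total: 21)
T_{222}*u_2*v_2*w_2 = 3*-3*3*-2 = 54  (running total: 75)
S = 75

75


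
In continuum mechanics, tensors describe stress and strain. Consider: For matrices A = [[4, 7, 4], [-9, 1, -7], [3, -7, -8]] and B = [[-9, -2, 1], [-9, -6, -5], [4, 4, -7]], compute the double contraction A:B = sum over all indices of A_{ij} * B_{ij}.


A:B = sum over all i,j of A_{ij} * B_{ij}.
Row 1: 4*-9=-36, 7*-2=-14, 4*1=4 => row sum = -46
Row 2: -9*-9=81, 1*-6=-6, -7*-5=35 => row sum = 110
Row 3: 3*4=12, -7*4=-28, -8*-7=56 => row sum = 40
Total = -46 + 110 + 40 = 104

104


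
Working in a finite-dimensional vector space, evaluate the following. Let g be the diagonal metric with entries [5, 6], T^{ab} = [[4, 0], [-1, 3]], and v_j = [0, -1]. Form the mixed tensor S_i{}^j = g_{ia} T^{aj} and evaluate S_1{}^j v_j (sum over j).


Step 1: lower the first index. For a diagonal metric, g_{ia} T^{aj} = g_{ii} T^{ij} (no sum on i).
g_{11} = 5
S_1{}^1 = 5 * T^{11} = 5 * 4 = 20
S_1{}^2 = 5 * T^{12} = 5 * 0 = 0
Step 2: contract S_1{}^j with v_j.
S_1{}^1 * v_1 = 20 * 0 = 0
S_1{}^2 * v_2 = 0 * -1 = 0
Result = 0 + 0 = 0

0


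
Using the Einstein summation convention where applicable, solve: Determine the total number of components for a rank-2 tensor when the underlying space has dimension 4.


The number of components of a rank-r tensor in d dimensions is d^r.
Here d = 4 and r = 2.
4^2 = 16

16


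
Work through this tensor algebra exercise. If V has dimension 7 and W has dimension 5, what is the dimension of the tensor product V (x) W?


The dimension of a tensor product is the product of dimensions.
dim(V) = 7, dim(W) = 5
dim(V (x) W) = 7 * 5 = 35

35


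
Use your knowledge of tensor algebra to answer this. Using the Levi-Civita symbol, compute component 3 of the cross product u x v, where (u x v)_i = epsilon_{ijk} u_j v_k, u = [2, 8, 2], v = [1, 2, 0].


(u x v)_3 = sum_{j,k} epsilon_{3jk} u_j v_k. Only permutations of (1,2,3) contribute; the two non-zero terms are:
eps_{312} u_1 v_2 = 1 * 2 * 2 = 4
eps_{321} u_2 v_1 = -1 * 8 * 1 = -8
(u x v)_3 = -4

-4


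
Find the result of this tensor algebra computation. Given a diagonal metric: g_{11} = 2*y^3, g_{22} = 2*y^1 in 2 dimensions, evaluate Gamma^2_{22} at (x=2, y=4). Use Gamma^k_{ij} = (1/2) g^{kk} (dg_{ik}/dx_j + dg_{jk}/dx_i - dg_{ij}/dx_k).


For a diagonal metric, Gamma^k_{ij} = (1/2) g^{kk} (dg_{ik}/dx_j + dg_{jk}/dx_i - dg_{ij}/dx_k).
The metric is diagonal, so g_{ab} = 0 for a != b.
At the given point: g_{11} = 128, g_{22} = 8
g^{22} = 1/8
dg_{22}/dx_2 = dg_{22}/dx_2 = 2
dg_{22}/dx_2 = dg_{22}/dx_2 = 2
dg_{22}/dx_2 = dg_{22}/dx_2 = 2
Numerator = 2 + 2 - 2 = 2
Gamma^2_{22} = 2 / (2 * 8) = 1/8

1/8


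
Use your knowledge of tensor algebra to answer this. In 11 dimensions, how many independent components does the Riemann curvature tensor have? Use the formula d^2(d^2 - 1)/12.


The Riemann tensor in d dimensions has d^2(d^2 - 1)/12 independent components.
d = 11, so d^2 = 121
d^2 - 1 = 120
d^2(d^2 - 1) = 121 * 120 = 14520
Divide by 12: 14520 / 12 = 1210

1210


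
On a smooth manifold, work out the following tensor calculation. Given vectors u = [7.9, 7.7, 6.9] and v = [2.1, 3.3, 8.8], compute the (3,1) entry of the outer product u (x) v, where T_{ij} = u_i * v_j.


The outer product entry T_{ij} = u_i * v_j.
We need i=3, j=1.
u_3 = 6.9, v_1 = 2.1
T_{3,1} = 6.9 * 2.1 = 14.49

14.49


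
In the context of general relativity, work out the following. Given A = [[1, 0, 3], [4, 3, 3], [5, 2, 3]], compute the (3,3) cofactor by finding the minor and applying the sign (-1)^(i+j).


To find cofactor C_{33}, delete row 3 and column 3.
The resulting 2x2 submatrix is: [[1, 0], [4, 3]]
Minor M_{33} = 1*3 - 0*4
  = 3 - 0 = 3
Sign = (-1)^(3+3) = (-1)^6 = 1
Cofactor C_{33} = 1 * 3 = 3

3


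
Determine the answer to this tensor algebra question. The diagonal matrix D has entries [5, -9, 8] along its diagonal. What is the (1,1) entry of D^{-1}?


For a diagonal matrix, the inverse has entries (D^{-1})_{ii} = 1/d_{ii}.
The diagonal entries are: d_{11} = 5, d_{22} = -9, d_{33} = 8
We need (D^{-1})_{11} = 1/d_{11} = 1/5 = 1/5

1/5


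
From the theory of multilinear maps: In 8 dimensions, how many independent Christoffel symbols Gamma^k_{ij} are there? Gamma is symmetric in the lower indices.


Christoffel symbols Gamma^k_{ij} are symmetric in i,j, so there are d * d(d+1)/2 independent symbols.
d = 8
d(d+1)/2 = 8 * 9 / 2 = 36
Total = 8 * 36 = 288

288


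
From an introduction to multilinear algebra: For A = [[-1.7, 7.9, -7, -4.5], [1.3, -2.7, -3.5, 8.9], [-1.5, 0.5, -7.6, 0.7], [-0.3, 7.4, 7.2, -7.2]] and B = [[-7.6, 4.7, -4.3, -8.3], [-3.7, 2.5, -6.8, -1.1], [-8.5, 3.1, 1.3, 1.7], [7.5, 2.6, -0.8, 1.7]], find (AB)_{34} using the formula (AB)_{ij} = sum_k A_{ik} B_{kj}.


(AB)_{ij} = sum_k A_{ik} B_{kj}.
For i=3, j=4:
A_{31} * B_{14} = -1.5 * -8.3 = 12.45
A_{32} * B_{24} = 0.5 * -1.1 = -0.55
A_{33} * B_{34} = -7.6 * 1.7 = -12.92
A_{34} * B_{44} = 0.7 * 1.7 = 1.19
Sum = 12.45 + -0.55 + -12.92 + 1.19 = 0.17

0.17


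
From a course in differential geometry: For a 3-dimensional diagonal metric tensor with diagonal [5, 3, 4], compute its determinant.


For a diagonal metric, the determinant is the product of diagonal entries.
Diagonal entries: 5, 3, 4
det(g) = 5 * 3 * 4 = 60

60


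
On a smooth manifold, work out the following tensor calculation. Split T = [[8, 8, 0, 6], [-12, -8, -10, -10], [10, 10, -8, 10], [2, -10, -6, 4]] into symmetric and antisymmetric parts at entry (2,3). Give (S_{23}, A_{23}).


T_{23} = -10
T_{32} = 10
S_{23} = (-10 + 10)/2 = 0/2 = 0
A_{23} = (-10 - 10)/2 = -20/2 = -10
Check: S + A = 0 + -10 = -10 = T_{23}.

(0, -10)


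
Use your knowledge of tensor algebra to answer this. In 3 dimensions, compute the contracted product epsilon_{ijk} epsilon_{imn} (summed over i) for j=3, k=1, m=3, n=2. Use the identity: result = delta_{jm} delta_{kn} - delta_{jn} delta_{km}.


Using the identity: epsilon_{ijk} epsilon_{imn} = delta_{jm} delta_{kn} - delta_{jn} delta_{km}.
delta_{33} = 1
delta_{12} = 0
delta_{32} = 0
delta_{13} = 0
Result = 1 * 0 - 0 * 0 = 0 - 0 = 0

0


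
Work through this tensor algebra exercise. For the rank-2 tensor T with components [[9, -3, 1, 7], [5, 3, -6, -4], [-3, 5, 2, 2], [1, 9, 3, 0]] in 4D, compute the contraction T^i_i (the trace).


The contraction (trace) of a rank-2 tensor is the sum of its diagonal elements.
Diagonal entries: A[1,1] = 9, A[2,2] = 3, A[3,3] = 2, A[4,4] = 0
Tr(A) = 9 + 3 + 2 + 0 = 14

14


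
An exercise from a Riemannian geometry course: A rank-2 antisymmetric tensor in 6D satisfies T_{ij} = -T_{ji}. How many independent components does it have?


An antisymmetric rank-2 tensor satisfies A_{ij} = -A_{ji}, so diagonal entries are zero.
The independent components are the upper-triangular entries: C(n, 2) = n(n-1)/2.
n = 6
C(6, 2) = 6 * 5 / 2 = 30 / 2 = 15

15


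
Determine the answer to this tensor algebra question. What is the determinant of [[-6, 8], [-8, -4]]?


For a 2x2 matrix [[a, b], [c, d]], det = a*d - b*c.
a = -6, b = 8, c = -8, d = -4
a*d = -6 * -4 = 24
b*c = 8 * -8 = -64
det = 24 - -64 = 88

88


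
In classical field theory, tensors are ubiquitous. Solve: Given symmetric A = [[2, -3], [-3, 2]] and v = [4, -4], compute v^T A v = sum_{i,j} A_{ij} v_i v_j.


First compute Av:
(Av)_1 = 2*4 + -3*-4 = 20
(Av)_2 = -3*4 + 2*-4 = -20
Av = [20, -20]
Then v^T (Av) = 4*20 + -4*-20
= 80 + 80 = 160

160


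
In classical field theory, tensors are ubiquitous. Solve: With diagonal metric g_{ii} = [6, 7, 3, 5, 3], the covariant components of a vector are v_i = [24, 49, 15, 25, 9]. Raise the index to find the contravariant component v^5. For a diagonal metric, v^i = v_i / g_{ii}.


To raise an index with a diagonal metric: v^i = v_i / g_{ii}.
For index 5: v_5 = 9, g_{55} = 3
v^5 = 9 / 3 = 3

3


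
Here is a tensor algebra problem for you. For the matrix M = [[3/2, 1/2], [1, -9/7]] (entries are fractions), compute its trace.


The trace is the sum of diagonal entries.
Diagonal: M[1,1] = 3/2, M[2,2] = -9/7
Tr(M) = 3/2 + -9/7
Computing step by step:
After adding M[1,1]: 3/2
After adding M[2,2]: 3/14
Tr(M) = 3/14

3/14


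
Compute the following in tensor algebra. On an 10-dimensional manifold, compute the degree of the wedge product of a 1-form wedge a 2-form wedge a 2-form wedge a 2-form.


The degree of a wedge product is the sum of the degrees of the individual forms.
Degrees: 1, 2, 2, 2
Total degree = 1 + 2 + 2 + 2 = 7

7


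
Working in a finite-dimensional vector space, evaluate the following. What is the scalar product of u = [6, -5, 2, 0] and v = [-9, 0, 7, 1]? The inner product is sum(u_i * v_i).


The inner product u . v = sum of u_i * v_i.
Term-by-term: 6 * -9, -5 * 0, 2 * 7, 0 * 1
Products: -54, 0, 14, 0
Sum = -54 + 0 + 14 + 0 = -40

-40


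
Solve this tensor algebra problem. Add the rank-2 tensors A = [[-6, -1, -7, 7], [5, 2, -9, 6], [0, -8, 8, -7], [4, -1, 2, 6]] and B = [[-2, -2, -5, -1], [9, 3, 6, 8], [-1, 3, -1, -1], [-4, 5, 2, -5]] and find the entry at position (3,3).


Tensor addition is component-wise: (A + B)_{ij} = A_{ij} + B_{ij}.
A_{33} = 8
B_{33} = -1
(A + B)_{33} = 8 + -1 = 7

7


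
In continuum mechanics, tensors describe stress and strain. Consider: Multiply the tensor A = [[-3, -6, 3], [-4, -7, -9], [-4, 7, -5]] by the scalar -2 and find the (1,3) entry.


Scalar multiplication: (cA)_{ij} = c * A_{ij}.
c = -2
A_{13} = 3
(cA)_{13} = -2 * 3 = -6

-6


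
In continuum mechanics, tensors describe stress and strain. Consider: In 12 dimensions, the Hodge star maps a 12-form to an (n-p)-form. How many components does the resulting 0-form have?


The Hodge dual of a p-form on an n-dimensional manifold is an (n-p)-form.
n = 12, p = 12, so dual degree = 12 - 12 = 0
The number of components is C(n, n-p) = C(12, 0) = 1

1


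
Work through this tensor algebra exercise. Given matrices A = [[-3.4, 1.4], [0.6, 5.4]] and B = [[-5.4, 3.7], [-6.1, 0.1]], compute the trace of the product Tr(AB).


Tr(AB) = sum_i (AB)_{ii} where (AB)_{ii} = sum_k A_{ik} B_{ki}.
(AB)_{11} = -3.4*-5.4 + 1.4*-6.1 = 9.82
(AB)_{22} = 0.6*3.7 + 5.4*0.1 = 2.76
Tr(AB) = 9.82 + 2.76 = 12.58

12.58


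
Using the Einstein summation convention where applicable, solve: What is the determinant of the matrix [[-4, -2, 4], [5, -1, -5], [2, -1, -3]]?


Expanding along the first row, det(A) = a11*M_11 - a12*M_12 + a13*M_13, where M_1j is the (1,j) minor.
Minor M_11 = -1*-3 - -5*-1 = -2
Minor M_12 = 5*-3 - -5*2 = -5
Minor M_13 = 5*-1 - -1*2 = -3
det = -4*(-2) - -2*(-5) + 4*(-3)
    = 8 - 10 + -12
    = -14

-14


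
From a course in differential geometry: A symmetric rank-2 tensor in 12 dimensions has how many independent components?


A symmetric rank-2 tensor in d dimensions has d(d+1)/2 independent components.
d = 12
d(d+1)/2 = 12 * 13 / 2 = 156 / 2 = 78

78


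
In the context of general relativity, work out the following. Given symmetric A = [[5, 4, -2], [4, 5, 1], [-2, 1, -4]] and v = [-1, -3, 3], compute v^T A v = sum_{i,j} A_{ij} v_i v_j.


First compute Av:
(Av)_1 = 5*-1 + 4*-3 + -2*3 = -23
(Av)_2 = 4*-1 + 5*-3 + 1*3 = -16
(Av)_3 = -2*-1 + 1*-3 + -4*3 = -13
Av = [-23, -16, -13]
Then v^T (Av) = -1*-23 + -3*-16 + 3*-13
= 23 + 48 + -39 = 32

32


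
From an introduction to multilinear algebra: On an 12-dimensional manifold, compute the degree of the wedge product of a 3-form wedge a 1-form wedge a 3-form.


The degree of a wedge product is the sum of the degrees of the individual forms.
Degrees: 3, 1, 3
Total degree = 3 + 1 + 3 = 7

7


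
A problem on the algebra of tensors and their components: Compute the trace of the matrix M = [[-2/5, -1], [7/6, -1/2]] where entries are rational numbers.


The trace is the sum of diagonal entries.
Diagonal: M[1,1] = -2/5, M[2,2] = -1/2
Tr(M) = -2/5 + -1/2
Computing step by step:
After adding M[1,1]: -2/5
After adding M[2,2]: -9/10
Tr(M) = -9/10

-9/10


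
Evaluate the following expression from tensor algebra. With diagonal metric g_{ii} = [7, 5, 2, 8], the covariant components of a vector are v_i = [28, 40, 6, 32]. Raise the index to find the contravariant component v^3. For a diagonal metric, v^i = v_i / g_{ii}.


To raise an index with a diagonal metric: v^i = v_i / g_{ii}.
For index 3: v_3 = 6, g_{33} = 2
v^3 = 6 / 2 = 3

3


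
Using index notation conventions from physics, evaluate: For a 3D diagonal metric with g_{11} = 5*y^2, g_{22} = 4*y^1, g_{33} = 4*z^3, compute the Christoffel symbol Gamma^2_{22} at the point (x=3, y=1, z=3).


For a diagonal metric, Gamma^k_{ij} = (1/2) g^{kk} (dg_{ik}/dx_j + dg_{jk}/dx_i - dg_{ij}/dx_k).
The metric is diagonal, so g_{ab} = 0 for a != b.
At the given point: g_{11} = 5, g_{22} = 4, g_{33} = 108
g^{22} = 1/4
dg_{22}/dx_2 = dg_{22}/dx_2 = 4
dg_{22}/dx_2 = dg_{22}/dx_2 = 4
dg_{22}/dx_2 = dg_{22}/dx_2 = 4
Numerator = 4 + 4 - 4 = 4
Gamma^2_{22} = 4 / (2 * 4) = 1/2

1/2


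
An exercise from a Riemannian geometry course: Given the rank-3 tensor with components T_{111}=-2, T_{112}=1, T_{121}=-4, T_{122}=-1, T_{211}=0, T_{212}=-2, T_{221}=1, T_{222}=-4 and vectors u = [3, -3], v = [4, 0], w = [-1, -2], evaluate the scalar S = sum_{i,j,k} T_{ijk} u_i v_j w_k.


S = sum over i,j,k of T_{ijk} u_i v_j w_k. Expanding all 8 terms:
T_{111}*u_1*v_1*w_1 = -2*3*4*-1 = 24  (running total: 24)
T_{112}*u_1*v_1*w_2 = 1*3*4*-2 = -24  (running total: 0)
T_{121}*u_1*v_2*w_1 = -4*3*0*-1 = 0  (running total: 0)
T_{122}*u_1*v_2*w_2 = -1*3*0*-2 = 0  (running total: 0)
T_{211}*u_2*v_1*w_1 = 0*-3*4*-1 = 0  (running total: 0)
T_{212}*u_2*v_1*w_2 = -2*-3*4*-2 = -48  (running total: -48)
T_{221}*u_2*v_2*w_1 = 1*-3*0*-1 = 0  (running total: -48)
T_{222}*u_2*v_2*w_2 = -4*-3*0*-2 = 0  (running total: -48)
S = -48

-48


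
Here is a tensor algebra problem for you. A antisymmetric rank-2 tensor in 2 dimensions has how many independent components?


A antisymmetric rank-2 tensor in d dimensions has d(d-1)/2 independent components.
d = 2
d(d-1)/2 = 2 * 1 / 2 = 2 / 2 = 1

1


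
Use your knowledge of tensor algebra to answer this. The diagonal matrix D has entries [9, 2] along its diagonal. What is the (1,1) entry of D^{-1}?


For a diagonal matrix, the inverse has entries (D^{-1})_{ii} = 1/d_{ii}.
The diagonal entries are: d_{11} = 9, d_{22} = 2
We need (D^{-1})_{11} = 1/d_{11} = 1/9 = 1/9

1/9


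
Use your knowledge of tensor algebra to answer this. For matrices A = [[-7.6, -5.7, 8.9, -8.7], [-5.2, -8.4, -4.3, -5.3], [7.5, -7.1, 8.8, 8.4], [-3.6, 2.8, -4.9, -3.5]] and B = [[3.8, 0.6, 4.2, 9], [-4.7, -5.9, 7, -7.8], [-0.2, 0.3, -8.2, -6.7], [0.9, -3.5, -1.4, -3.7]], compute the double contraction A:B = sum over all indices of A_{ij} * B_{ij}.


A:B = sum over all i,j of A_{ij} * B_{ij}.
Row 1: -7.6*3.8=-28.88, -5.7*0.6=-3.42, 8.9*4.2=37.38, -8.7*9=-78.3 => row sum = -73.22
Row 2: -5.2*-4.7=24.44, -8.4*-5.9=49.56, -4.3*7=-30.1, -5.3*-7.8=41.34 => row sum = 85.24
Row 3: 7.5*-0.2=-1.5, -7.1*0.3=-2.13, 8.8*-8.2=-72.16, 8.4*-6.7=-56.28 => row sum = -132.07
Row 4: -3.6*0.9=-3.24, 2.8*-3.5=-9.8, -4.9*-1.4=6.86, -3.5*-3.7=12.95 => row sum = 6.77
Total = -73.22 + 85.24 + -132.07 + 6.77 = -113.28

-113.28


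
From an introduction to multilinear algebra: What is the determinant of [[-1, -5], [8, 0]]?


For a 2x2 matrix [[a, b], [c, d]], det = a*d - b*c.
a = -1, b = -5, c = 8, d = 0
a*d = -1 * 0 = 0
b*c = -5 * 8 = -40
det = 0 - -40 = 40

40


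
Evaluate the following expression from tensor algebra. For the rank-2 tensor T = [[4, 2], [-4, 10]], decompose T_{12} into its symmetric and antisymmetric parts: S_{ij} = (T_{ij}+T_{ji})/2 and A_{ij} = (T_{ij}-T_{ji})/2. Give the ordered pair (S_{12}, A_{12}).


T_{12} = 2
T_{21} = -4
S_{12} = (2 + -4)/2 = -2/2 = -1
A_{12} = (2 - -4)/2 = 6/2 = 3
Check: S + A = -1 + 3 = 2 = T_{12}.

(-1, 3)


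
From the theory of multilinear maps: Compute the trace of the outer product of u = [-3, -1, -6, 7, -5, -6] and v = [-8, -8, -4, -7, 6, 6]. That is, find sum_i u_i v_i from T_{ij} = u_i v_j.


The outer product gives T_{ij} = u_i v_j.
The trace (contraction) is Tr(T) = sum_i T_{ii} = sum_i u_i v_i.
Diagonal entries:
T_{11} = u_1 * v_1 = -3 * -8 = 24
T_{22} = u_2 * v_2 = -1 * -8 = 8
T_{33} = u_3 * v_3 = -6 * -4 = 24
T_{44} = u_4 * v_4 = 7 * -7 = -49
T_{55} = u_5 * v_5 = -5 * 6 = -30
T_{66} = u_6 * v_6 = -6 * 6 = -36
Tr(T) = 24 + 8 + 24 + -49 + -30 + -36 = -59

-59


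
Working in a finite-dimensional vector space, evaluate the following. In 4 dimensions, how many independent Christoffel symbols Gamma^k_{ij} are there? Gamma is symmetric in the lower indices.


Christoffel symbols Gamma^k_{ij} are symmetric in i,j, so there are d * d(d+1)/2 independent symbols.
d = 4
d(d+1)/2 = 4 * 5 / 2 = 10
Total = 4 * 10 = 40

40


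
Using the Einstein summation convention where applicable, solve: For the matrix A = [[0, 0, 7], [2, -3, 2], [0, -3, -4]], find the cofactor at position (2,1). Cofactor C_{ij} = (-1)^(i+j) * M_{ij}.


To find cofactor C_{21}, delete row 2 and column 1.
The resulting 2x2 submatrix is: [[0, 7], [-3, -4]]
Minor M_{21} = 0*-4 - 7*-3
  = 0 - -21 = 21
Sign = (-1)^(2+1) = (-1)^3 = -1
Cofactor C_{21} = -1 * 21 = -21

-21


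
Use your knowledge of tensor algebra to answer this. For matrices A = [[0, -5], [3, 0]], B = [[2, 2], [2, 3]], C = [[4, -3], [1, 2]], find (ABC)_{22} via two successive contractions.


(ABC)_{22} = sum_m (AB)_{2m} C_{m2}. First compute row 2 of AB.
(AB)_{21} = 3*2 + 0*2 = 6
(AB)_{22} = 3*2 + 0*3 = 6
Now contract with column 2 of C:
(AB)_{21} * C_{12} = 6 * -3 = -18
(AB)_{22} * C_{22} = 6 * 2 = 12
(ABC)_{22} = -18 + 12 = -6

-6


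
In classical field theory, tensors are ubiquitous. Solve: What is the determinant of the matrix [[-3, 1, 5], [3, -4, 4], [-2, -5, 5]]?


Expanding along the first row, det(A) = a11*M_11 - a12*M_12 + a13*M_13, where M_1j is the (1,j) minor.
Minor M_11 = -4*5 - 4*-5 = 0
Minor M_12 = 3*5 - 4*-2 = 23
Minor M_13 = 3*-5 - -4*-2 = -23
det = -3*(0) - 1*(23) + 5*(-23)
    = 0 - 23 + -115
    = -138

-138


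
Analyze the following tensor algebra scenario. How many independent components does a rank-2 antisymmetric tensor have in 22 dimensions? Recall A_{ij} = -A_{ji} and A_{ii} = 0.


An antisymmetric rank-2 tensor satisfies A_{ij} = -A_{ji}, so diagonal entries are zero.
The independent components are the upper-triangular entries: C(n, 2) = n(n-1)/2.
n = 22
C(22, 2) = 22 * 21 / 2 = 462 / 2 = 231

231


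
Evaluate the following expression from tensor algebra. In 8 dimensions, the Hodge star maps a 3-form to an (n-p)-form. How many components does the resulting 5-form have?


The Hodge dual of a p-form on an n-dimensional manifold is an (n-p)-form.
n = 8, p = 3, so dual degree = 8 - 3 = 5
The number of components is C(n, n-p) = C(8, 5) = 56

56


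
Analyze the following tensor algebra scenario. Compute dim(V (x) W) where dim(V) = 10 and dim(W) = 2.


The dimension of a tensor product is the product of dimensions.
dim(V) = 10, dim(W) = 2
dim(V (x) W) = 10 * 2 = 20

20


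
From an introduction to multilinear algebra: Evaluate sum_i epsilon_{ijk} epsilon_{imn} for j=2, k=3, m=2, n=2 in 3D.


Using the identity: epsilon_{ijk} epsilon_{imn} = delta_{jm} delta_{kn} - delta_{jn} delta_{km}.
delta_{22} = 1
delta_{32} = 0
delta_{22} = 1
delta_{32} = 0
Result = 1 * 0 - 1 * 0 = 0 - 0 = 0

0


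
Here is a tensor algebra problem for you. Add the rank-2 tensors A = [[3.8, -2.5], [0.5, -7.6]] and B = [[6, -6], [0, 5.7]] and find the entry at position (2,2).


Tensor addition is component-wise: (A + B)_{ij} = A_{ij} + B_{ij}.
A_{22} = -7.6
B_{22} = 5.7
(A + B)_{22} = -7.6 + 5.7 = -1.9

-1.9


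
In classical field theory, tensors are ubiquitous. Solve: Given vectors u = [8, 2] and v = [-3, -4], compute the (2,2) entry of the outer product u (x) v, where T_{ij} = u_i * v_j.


The outer product entry T_{ij} = u_i * v_j.
We need i=2, j=2.
u_2 = 2, v_2 = -4
T_{2,2} = 2 * -4 = -8

-8


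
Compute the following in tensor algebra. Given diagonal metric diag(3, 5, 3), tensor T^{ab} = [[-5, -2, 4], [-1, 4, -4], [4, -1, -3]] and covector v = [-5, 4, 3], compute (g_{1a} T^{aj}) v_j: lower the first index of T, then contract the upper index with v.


Step 1: lower the first index. For a diagonal metric, g_{ia} T^{aj} = g_{ii} T^{ij} (no sum on i).
g_{11} = 3
S_1{}^1 = 3 * T^{11} = 3 * -5 = -15
S_1{}^2 = 3 * T^{12} = 3 * -2 = -6
S_1{}^3 = 3 * T^{13} = 3 * 4 = 12
Step 2: contract S_1{}^j with v_j.
S_1{}^1 * v_1 = -15 * -5 = 75
S_1{}^2 * v_2 = -6 * 4 = -24
S_1{}^3 * v_3 = 12 * 3 = 36
Result = 75 + -24 + 36 = 87

87


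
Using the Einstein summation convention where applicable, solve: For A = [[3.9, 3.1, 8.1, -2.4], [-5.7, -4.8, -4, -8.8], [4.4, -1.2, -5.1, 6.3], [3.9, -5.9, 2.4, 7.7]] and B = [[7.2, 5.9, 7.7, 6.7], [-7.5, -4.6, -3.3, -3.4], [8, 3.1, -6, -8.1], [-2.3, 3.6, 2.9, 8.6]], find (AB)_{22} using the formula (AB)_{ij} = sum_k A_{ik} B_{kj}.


(AB)_{ij} = sum_k A_{ik} B_{kj}.
For i=2, j=2:
A_{21} * B_{12} = -5.7 * 5.9 = -33.63
A_{22} * B_{22} = -4.8 * -4.6 = 22.08
A_{23} * B_{32} = -4 * 3.1 = -12.4
A_{24} * B_{42} = -8.8 * 3.6 = -31.68
Sum = -33.63 + 22.08 + -12.4 + -31.68 = -55.63

-55.63


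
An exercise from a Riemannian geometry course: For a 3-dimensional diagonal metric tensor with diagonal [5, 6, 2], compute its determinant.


For a diagonal metric, the determinant is the product of diagonal entries.
Diagonal entries: 5, 6, 2
det(g) = 5 * 6 * 2 = 60

60


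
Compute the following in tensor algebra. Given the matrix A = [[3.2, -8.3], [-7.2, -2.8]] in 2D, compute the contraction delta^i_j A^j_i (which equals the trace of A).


The contraction (trace) of a rank-2 tensor is the sum of its diagonal elements.
Diagonal entries: A[1,1] = 3.2, A[2,2] = -2.8
Tr(A) = 3.2 + -2.8 = 0.4

0.4


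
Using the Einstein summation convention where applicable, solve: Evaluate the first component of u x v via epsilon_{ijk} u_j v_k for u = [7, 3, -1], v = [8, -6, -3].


(u x v)_1 = sum_{j,k} epsilon_{1jk} u_j v_k. Only permutations of (1,2,3) contribute; the two non-zero terms are:
eps_{123} u_2 v_3 = 1 * 3 * -3 = -9
eps_{132} u_3 v_2 = -1 * -1 * -6 = -6
(u x v)_1 = -15

-15


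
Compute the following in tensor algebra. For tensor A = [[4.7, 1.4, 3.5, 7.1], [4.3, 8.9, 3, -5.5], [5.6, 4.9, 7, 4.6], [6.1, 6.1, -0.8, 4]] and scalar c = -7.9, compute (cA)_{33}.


Scalar multiplication: (cA)_{ij} = c * A_{ij}.
c = -7.9
A_{33} = 7
(cA)_{33} = -7.9 * 7 = -55.3

-55.3


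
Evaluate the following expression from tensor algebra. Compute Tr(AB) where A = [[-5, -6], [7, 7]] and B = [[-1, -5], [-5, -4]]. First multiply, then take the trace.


Tr(AB) = sum_i (AB)_{ii} where (AB)_{ii} = sum_k A_{ik} B_{ki}.
(AB)_{11} = -5*-1 + -6*-5 = 35
(AB)_{22} = 7*-5 + 7*-4 = -63
Tr(AB) = 35 + -63 = -28

-28


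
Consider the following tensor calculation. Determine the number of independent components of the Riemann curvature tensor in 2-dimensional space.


The Riemann tensor in d dimensions has d^2(d^2 - 1)/12 independent components.
d = 2, so d^2 = 4
d^2 - 1 = 3
d^2(d^2 - 1) = 4 * 3 = 12
Divide by 12: 12 / 12 = 1

1


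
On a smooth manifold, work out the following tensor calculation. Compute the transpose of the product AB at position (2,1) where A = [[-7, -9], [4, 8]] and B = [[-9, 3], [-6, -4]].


(AB)^T_{ij} = (AB)_{ji} = sum_k A_{jk} B_{ki}.
For i=2, j=1 we need (AB)_{12}:
A_{11} * B_{12} = -7 * 3 = -21
A_{12} * B_{22} = -9 * -4 = 36
Sum = -21 + 36 = 15

15


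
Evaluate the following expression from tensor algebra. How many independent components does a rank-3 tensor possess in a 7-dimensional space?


The number of components of a rank-r tensor in d dimensions is d^r.
Here d = 7 and r = 3.
7^3 = 343

343


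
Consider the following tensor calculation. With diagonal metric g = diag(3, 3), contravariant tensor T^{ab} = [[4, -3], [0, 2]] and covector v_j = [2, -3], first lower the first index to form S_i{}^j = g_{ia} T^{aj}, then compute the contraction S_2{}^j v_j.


Step 1: lower the first index. For a diagonal metric, g_{ia} T^{aj} = g_{ii} T^{ij} (no sum on i).
g_{22} = 3
S_2{}^1 = 3 * T^{21} = 3 * 0 = 0
S_2{}^2 = 3 * T^{22} = 3 * 2 = 6
Step 2: contract S_2{}^j with v_j.
S_2{}^1 * v_1 = 0 * 2 = 0
S_2{}^2 * v_2 = 6 * -3 = -18
Result = 0 + -18 = -18

-18


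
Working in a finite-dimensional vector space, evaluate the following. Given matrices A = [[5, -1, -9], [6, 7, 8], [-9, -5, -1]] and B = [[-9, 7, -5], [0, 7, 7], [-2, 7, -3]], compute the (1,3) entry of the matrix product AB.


(AB)_{ij} = sum_k A_{ik} B_{kj}.
For i=1, j=3:
A_{11} * B_{13} = 5 * -5 = -25
A_{12} * B_{23} = -1 * 7 = -7
A_{13} * B_{33} = -9 * -3 = 27
Sum = -25 + -7 + 27 = -5

-5


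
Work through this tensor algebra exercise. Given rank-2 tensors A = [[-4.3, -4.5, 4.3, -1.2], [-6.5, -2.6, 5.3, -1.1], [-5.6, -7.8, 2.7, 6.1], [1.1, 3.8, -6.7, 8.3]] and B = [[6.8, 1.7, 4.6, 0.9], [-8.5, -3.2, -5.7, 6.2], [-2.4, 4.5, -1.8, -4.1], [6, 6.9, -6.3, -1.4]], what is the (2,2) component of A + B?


Tensor addition is component-wise: (A + B)_{ij} = A_{ij} + B_{ij}.
A_{22} = -2.6
B_{22} = -3.2
(A + B)_{22} = -2.6 + -3.2 = -5.8

-5.8


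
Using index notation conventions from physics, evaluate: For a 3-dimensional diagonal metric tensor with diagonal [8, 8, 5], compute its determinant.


For a diagonal metric, the determinant is the product of diagonal entries.
Diagonal entries: 8, 8, 5
det(g) = 8 * 8 * 5 = 320

320


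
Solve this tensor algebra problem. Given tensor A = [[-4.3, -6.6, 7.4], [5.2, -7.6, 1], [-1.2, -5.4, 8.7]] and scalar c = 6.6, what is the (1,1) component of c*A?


Scalar multiplication: (cA)_{ij} = c * A_{ij}.
c = 6.6
A_{11} = -4.3
(cA)_{11} = 6.6 * -4.3 = -28.38

-28.38


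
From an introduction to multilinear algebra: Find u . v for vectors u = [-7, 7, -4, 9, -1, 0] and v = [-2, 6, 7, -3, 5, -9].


The inner product u . v = sum of u_i * v_i.
Term-by-term: -7 * -2, 7 * 6, -4 * 7, 9 * -3, -1 * 5, 0 * -9
Products: 14, 42, -28, -27, -5, 0
Sum = 14 + 42 + -28 + -27 + -5 + 0 = -4

-4


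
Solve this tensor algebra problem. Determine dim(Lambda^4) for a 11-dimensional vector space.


The dimension of the space of p-forms on an n-dimensional space is C(n, p).
n = 11, p = 4
C(11, 4) = 11! / (4! * 7!) = 330

330


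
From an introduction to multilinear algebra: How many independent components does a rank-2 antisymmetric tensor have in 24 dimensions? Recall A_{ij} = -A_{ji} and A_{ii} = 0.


An antisymmetric rank-2 tensor satisfies A_{ij} = -A_{ji}, so diagonal entries are zero.
The independent components are the upper-triangular entries: C(n, 2) = n(n-1)/2.
n = 24
C(24, 2) = 24 * 23 / 2 = 552 / 2 = 276

276


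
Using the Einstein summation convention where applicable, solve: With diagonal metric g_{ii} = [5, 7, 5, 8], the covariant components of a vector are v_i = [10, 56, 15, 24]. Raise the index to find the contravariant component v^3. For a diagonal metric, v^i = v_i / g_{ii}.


To raise an index with a diagonal metric: v^i = v_i / g_{ii}.
For index 3: v_3 = 15, g_{33} = 5
v^3 = 15 / 5 = 3

3


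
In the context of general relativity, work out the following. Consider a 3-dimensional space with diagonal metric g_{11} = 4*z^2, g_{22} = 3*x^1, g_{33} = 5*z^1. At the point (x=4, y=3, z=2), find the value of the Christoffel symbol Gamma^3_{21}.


For a diagonal metric, Gamma^k_{ij} = (1/2) g^{kk} (dg_{ik}/dx_j + dg_{jk}/dx_i - dg_{ij}/dx_k).
The metric is diagonal, so g_{ab} = 0 for a != b.
At the given point: g_{11} = 16, g_{22} = 12, g_{33} = 10
g^{33} = 1/10
dg_{23}/dx_1 = 0 (off-diagonal)
dg_{13}/dx_2 = 0 (off-diagonal)
dg_{21}/dx_3 = 0 (off-diagonal)
Numerator = 0 + 0 - 0 = 0
Gamma^3_{21} = 0 / (2 * 10) = 0

0


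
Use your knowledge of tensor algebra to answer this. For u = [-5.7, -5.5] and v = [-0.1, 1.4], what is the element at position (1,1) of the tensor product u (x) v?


The outer product entry T_{ij} = u_i * v_j.
We need i=1, j=1.
u_1 = -5.7, v_1 = -0.1
T_{1,1} = -5.7 * -0.1 = 0.57

0.57


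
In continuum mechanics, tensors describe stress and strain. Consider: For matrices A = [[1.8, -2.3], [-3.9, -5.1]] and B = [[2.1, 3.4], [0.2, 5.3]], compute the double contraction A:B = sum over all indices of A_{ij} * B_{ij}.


A:B = sum over all i,j of A_{ij} * B_{ij}.
Row 1: 1.8*2.1=3.78, -2.3*3.4=-7.82 => row sum = -4.04
Row 2: -3.9*0.2=-0.78, -5.1*5.3=-27.03 => row sum = -27.81
Total = -4.04 + -27.81 = -31.85

-31.85


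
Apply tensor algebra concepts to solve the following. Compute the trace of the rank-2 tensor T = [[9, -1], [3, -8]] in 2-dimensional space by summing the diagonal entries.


The contraction (trace) of a rank-2 tensor is the sum of its diagonal elements.
Diagonal entries: A[1,1] = 9, A[2,2] = -8
Tr(A) = 9 + -8 = 1

1


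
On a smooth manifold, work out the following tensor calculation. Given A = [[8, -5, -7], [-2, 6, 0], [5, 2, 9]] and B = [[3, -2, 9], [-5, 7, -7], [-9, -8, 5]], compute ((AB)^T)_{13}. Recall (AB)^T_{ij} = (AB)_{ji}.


(AB)^T_{ij} = (AB)_{ji} = sum_k A_{jk} B_{ki}.
For i=1, j=3 we need (AB)_{31}:
A_{31} * B_{11} = 5 * 3 = 15
A_{32} * B_{21} = 2 * -5 = -10
A_{33} * B_{31} = 9 * -9 = -81
Sum = 15 + -10 + -81 = -76

-76


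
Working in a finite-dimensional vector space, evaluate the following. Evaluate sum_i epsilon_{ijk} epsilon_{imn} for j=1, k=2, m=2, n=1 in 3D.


Using the identity: epsilon_{ijk} epsilon_{imn} = delta_{jm} delta_{kn} - delta_{jn} delta_{km}.
delta_{12} = 0
delta_{21} = 0
delta_{11} = 1
delta_{22} = 1
Result = 0 * 0 - 1 * 1 = 0 - 1 = -1

-1


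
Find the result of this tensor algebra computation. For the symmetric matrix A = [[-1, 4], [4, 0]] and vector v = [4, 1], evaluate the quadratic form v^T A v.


First compute Av:
(Av)_1 = -1*4 + 4*1 = 0
(Av)_2 = 4*4 + 0*1 = 16
Av = [0, 16]
Then v^T (Av) = 4*0 + 1*16
= 0 + 16 = 16

16


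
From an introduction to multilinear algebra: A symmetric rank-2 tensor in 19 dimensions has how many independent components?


A symmetric rank-2 tensor in d dimensions has d(d+1)/2 independent components.
d = 19
d(d+1)/2 = 19 * 20 / 2 = 380 / 2 = 190

190


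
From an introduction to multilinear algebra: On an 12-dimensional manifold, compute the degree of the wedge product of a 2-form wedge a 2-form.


The degree of a wedge product is the sum of the degrees of the individual forms.
Degrees: 2, 2
Total degree = 2 + 2 = 4

4


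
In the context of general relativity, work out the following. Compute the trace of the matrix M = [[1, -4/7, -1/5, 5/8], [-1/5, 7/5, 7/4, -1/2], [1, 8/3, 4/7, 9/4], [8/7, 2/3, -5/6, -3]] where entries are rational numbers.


The trace is the sum of diagonal entries.
Diagonal: M[1,1] = 1, M[2,2] = 7/5, M[3,3] = 4/7, M[4,4] = -3
Tr(M) = 1 + 7/5 + 4/7 + -3
Computing step by step:
After adding M[1,1]: 1
After adding M[2,2]: 12/5
After adding M[3,3]: 104/35
After adding M[4,4]: -1/35
Tr(M) = -1/35

-1/35


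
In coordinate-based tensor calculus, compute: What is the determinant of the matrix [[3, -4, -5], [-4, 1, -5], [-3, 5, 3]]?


Expanding along the first row, det(A) = a11*M_11 - a12*M_12 + a13*M_13, where M_1j is the (1,j) minor.
Minor M_11 = 1*3 - -5*5 = 28
Minor M_12 = -4*3 - -5*-3 = -27
Minor M_13 = -4*5 - 1*-3 = -17
det = 3*(28) - -4*(-27) + -5*(-17)
    = 84 - 108 + 85
    = 61

61


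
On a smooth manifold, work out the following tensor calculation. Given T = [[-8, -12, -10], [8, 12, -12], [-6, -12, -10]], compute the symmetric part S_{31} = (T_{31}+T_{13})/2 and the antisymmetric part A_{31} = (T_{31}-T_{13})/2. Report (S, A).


T_{31} = -6
T_{13} = -10
S_{31} = (-6 + -10)/2 = -16/2 = -8
A_{31} = (-6 - -10)/2 = 4/2 = 2
Check: S + A = -8 + 2 = -6 = T_{31}.

(-8, 2)


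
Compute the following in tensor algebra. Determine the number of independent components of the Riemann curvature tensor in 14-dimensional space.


The Riemann tensor in d dimensions has d^2(d^2 - 1)/12 independent components.
d = 14, so d^2 = 196
d^2 - 1 = 195
d^2(d^2 - 1) = 196 * 195 = 38220
Divide by 12: 38220 / 12 = 3185

3185


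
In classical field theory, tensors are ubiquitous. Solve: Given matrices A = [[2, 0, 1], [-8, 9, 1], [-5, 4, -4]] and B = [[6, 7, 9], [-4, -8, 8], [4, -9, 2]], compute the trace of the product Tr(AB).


Tr(AB) = sum_i (AB)_{ii} where (AB)_{ii} = sum_k A_{ik} B_{ki}.
(AB)_{11} = 2*6 + 0*-4 + 1*4 = 16
(AB)_{22} = -8*7 + 9*-8 + 1*-9 = -137
(AB)_{33} = -5*9 + 4*8 + -4*2 = -21
Tr(AB) = 16 + -137 + -21 = -142

-142
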